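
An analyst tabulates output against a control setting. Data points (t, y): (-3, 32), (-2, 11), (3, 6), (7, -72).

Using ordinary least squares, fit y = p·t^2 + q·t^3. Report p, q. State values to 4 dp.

Compute the Gram sums: Σt^2·t^2 = 2579, Σt^2·t^3 = 16775, Σt^3·t^3 = 119171.
Moment sums: Σt^2·y = -3142, Σt^3·y = -25486.
MᵀM·[p, q]ᵀ = Mᵀy becomes [[2579, 16775]; [16775, 119171]]·[p, q]ᵀ = [-3142, -25486]ᵀ.
Eliminating q: 119171·(row 1) − 16775·(row 2) gives 25941384·p = 119171·(-3142) − 16775·(-25486) = 53092368, so p = 35114/17157.
Then q = ((-25486) − 16775·(35114/17157))/119171 = -8612/17157.

p = 2.0466, q = -0.5020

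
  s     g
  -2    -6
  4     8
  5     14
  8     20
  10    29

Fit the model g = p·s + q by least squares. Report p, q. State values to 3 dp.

Compute the Gram sums: Σs·s = 209, Σs = 25, Σ1 = 5.
Right-hand side: Σs·g = 564, Σg = 65.
So MᵀM·[p, q]ᵀ = Mᵀg: [[209, 25]; [25, 5]]·[p, q]ᵀ = [564, 65]ᵀ.
Eliminating q: 5·(row 1) − 25·(row 2) gives 420·p = 5·564 − 25·65 = 1195, so p = 239/84.
Then q = (65 − 25·(239/84))/5 = -103/84.

p = 2.845, q = -1.226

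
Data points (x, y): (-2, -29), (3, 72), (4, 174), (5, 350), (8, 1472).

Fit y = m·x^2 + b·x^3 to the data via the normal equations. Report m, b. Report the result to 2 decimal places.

m = -1.10, b = 3.01

Compute the Gram sums: Σx^2·x^2 = 5074, Σx^2·x^3 = 37128, Σx^3·x^3 = 282658.
And Σx^2·y = 106274, Σx^3·y = 810726.
MᵀM·[m, b]ᵀ = Mᵀy becomes [[5074, 37128]; [37128, 282658]]·[m, b]ᵀ = [106274, 810726]ᵀ.
det = 5074·282658 − 37128² = 55718308.
m = (106274·282658 − 37128·810726)/55718308 = -15359659/13929577; b = (5074·810726 − 37128·106274)/55718308 = 41970663/13929577.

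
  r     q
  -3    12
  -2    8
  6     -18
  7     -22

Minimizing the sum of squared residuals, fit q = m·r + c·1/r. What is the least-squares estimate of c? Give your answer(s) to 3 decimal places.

Compute the Gram sums: Σr·r = 98, Σr·1/r = 4, Σ1/r·1/r = 361/882.
And Σr·q = -314, Σ1/r·q = -99/7.
MᵀM·[m, c]ᵀ = Mᵀq becomes [[98, 4]; [4, 361/882]]·[m, c]ᵀ = [-314, -99/7]ᵀ.
Eliminating c: (361/882)·(row 1) − 4·(row 2) gives (217/9)·m = (361/882)·(-314) − 4·(-99/7) = -31729/441, so m = -31729/10633.
Then c = ((-99/7) − 4·(-31729/10633))/(361/882) = -1170/217.

c = -5.392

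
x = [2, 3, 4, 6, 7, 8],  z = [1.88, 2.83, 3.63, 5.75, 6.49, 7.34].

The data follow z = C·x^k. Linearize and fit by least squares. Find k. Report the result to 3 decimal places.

k = 0.992

With ln zᵢ as the transformed response and ln xᵢ as the regressor:
Sums: Σln x = 8.9952, Σ(ln x)² = 14.9303, Σln z = 8.5736, Σln x·ln z = 14.2862.
Normal system: [[14.9303, 8.9952]; [8.9952, 6]]·[k, ln C]ᵀ = [14.2862, 8.5736]ᵀ.
Solving (det = 8.6686): k = 0.99169, ln C = -0.05781.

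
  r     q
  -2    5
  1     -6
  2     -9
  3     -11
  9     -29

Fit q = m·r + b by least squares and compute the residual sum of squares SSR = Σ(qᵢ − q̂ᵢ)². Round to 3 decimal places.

With design matrix X, XᵀX = [[99, 13]; [13, 5]] and Xᵀq = [-328, -50]ᵀ.
Eliminating b: 5·(row 1) − 13·(row 2) gives 326·m = 5·(-328) − 13·(-50) = -990, so m = -495/163.
Then b = ((-50) − 13·(-495/163))/5 = -343/163.
Residuals: 168/163, -140/163, -134/163, 35/163, 71/163; SSR = 442/163.

SSR = 2.712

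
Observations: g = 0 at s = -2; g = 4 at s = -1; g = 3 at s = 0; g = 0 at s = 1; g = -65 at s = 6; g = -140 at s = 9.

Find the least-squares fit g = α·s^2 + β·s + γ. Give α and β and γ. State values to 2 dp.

α = -1.56, β = -1.89, γ = 3.07

MᵀM·[α, β, γ]ᵀ = Mᵀg reads: 7875·α + 937·β + 123·γ = -13676;  937·α + 123·β + 13·γ = -1654;  123·α + 13·β + 6·γ = -198.
(Σs^2·s^2 = 7875, Σs^2·s = 937, Σs^2 = 123, Σs·s = 123, Σs = 13, Σ1 = 6, Σs^2·g = -13676, Σs·g = -1654, Σg = -198.)
Solving the 3×3 system (Gaussian elimination) gives α = -271949/174360, β = -109839/58120, γ = 133757/43590.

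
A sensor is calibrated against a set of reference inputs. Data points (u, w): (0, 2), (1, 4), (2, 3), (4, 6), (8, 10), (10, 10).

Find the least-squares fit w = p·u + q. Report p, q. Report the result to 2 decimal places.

p = 0.84, q = 2.32

Sums needed: Σu·u = 185, Σu = 25, Σ1 = 6.
And Σu·w = 214, Σw = 35.
det = 185·6 − 25² = 485.
p = (214·6 − 25·35)/485 = 409/485; q = (185·35 − 25·214)/485 = 225/97.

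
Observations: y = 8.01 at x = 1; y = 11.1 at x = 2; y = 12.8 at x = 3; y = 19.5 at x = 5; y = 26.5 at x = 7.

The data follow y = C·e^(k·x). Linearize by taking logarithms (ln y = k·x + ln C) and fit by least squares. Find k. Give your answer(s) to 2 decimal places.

Linearized form: ln y = k·x + ln C. From the 5 transformed points,
Σx = 18.0000, Σ(x)² = 88.0000, Σln y = 13.2846, Σx·ln y = 52.3350.
Normal system: [[88.0000, 18.0000]; [18.0000, 5]]·[k, ln C]ᵀ = [52.3350, 13.2846]ᵀ.
Slope k = (n·Σx·ln y − Σx·Σln y)/(n·Σ(x)² − (Σx)²) = (5·52.3350 − 18.0000·13.2846)/116.0000 = 0.19441; ln C = (Σln y − k·Σx)/n = 1.95705.

k = 0.19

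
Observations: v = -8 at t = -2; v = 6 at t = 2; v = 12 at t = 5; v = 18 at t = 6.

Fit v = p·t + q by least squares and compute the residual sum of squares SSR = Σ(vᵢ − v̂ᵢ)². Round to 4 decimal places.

SSR = 6.5548

AᵀA·[p, q]ᵀ = Aᵀv reads: 69·p + 11·q = 196;  11·p + 4·q = 28.
det = 69·4 − 11² = 155.
p = (196·4 − 11·28)/155 = 476/155; q = (69·28 − 11·196)/155 = -224/155.
Residuals: -64/155, 202/155, -296/155, 158/155; SSR = 1016/155.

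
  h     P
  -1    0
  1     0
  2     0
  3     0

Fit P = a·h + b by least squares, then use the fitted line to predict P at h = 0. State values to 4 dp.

Compute the Gram sums: Σh·h = 15, Σh = 5, Σ1 = 4.
Right-hand side: Σh·P = 0, ΣP = 0.
XᵀX·[a, b]ᵀ = XᵀP becomes [[15, 5]; [5, 4]]·[a, b]ᵀ = [0, 0]ᵀ.
det = 15·4 − 5² = 35.
a = (0·4 − 5·0)/35 = 0; b = (15·0 − 5·0)/35 = 0.
At h = 0: P̂ = (0)·(0) + (0)·(1) = 0.

P̂ = 0.0000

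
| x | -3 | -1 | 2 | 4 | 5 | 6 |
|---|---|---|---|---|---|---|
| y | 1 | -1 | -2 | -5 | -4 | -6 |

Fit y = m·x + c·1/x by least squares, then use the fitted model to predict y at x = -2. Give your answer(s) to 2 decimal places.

ŷ = 1.12

The normal system MᵀM·[m, c]ᵀ = Mᵀy is [[91, 6]; [6, 5369/3600]]·[m, c]ᵀ = [-82, -203/60]ᵀ.
Eliminating c: (5369/3600)·(row 1) − 6·(row 2) gives (358979/3600)·m = (5369/3600)·(-82) − 6·(-203/60) = -183589/1800, so m = -367178/358979.
Then c = ((-203/60) − 6·(-367178/358979))/(5369/3600) = 662820/358979.
At x = -2: ŷ = (-367178/358979)·(-2) + (662820/358979)·(-1/2) = 402946/358979.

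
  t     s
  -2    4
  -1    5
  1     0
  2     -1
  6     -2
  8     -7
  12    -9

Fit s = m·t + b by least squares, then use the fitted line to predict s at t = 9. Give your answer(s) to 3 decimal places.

ŝ = -6.594

AᵀA·[m, b]ᵀ = Aᵀs reads: 254·m + 26·b = -191;  26·m + 7·b = -10.
(Σt·t = 254, Σt = 26, Σ1 = 7, Σt·s = -191, Σs = -10.)
Eliminating b: 7·(row 1) − 26·(row 2) gives 1102·m = 7·(-191) − 26·(-10) = -1077, so m = -1077/1102.
Then b = ((-10) − 26·(-1077/1102))/7 = 1213/551.
At t = 9: ŝ = (-1077/1102)·(9) + (1213/551)·(1) = -7267/1102.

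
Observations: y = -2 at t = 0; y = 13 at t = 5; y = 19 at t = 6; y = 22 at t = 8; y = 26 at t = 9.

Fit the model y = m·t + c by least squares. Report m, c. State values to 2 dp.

AᵀA·[m, c]ᵀ = Aᵀy reads: 206·m + 28·c = 589;  28·m + 5·c = 78.
Δ = 206·5 − 28² = 246.
m = (589·5 − 28·78)/246 = 761/246; c = (206·78 − 28·589)/246 = -212/123.

m = 3.09, c = -1.72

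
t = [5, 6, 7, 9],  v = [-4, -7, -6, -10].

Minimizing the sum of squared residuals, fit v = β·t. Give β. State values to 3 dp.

β = -1.016

Sums needed: Σt·t = 191.
Moment sums: Σt·v = -194.
β = (-194)/191 = -1.01571.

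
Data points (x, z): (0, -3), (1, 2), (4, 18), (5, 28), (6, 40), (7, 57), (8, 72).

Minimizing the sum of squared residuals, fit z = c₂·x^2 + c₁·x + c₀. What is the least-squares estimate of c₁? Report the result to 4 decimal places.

The normal system MᵀM·[c₂, c₁, c₀]ᵀ = Mᵀz is [[8675, 1261, 191]; [1261, 191, 31]; [191, 31, 7]]·[c₂, c₁, c₀]ᵀ = [9831, 1429, 214]ᵀ.
Solving the 3×3 system (Gaussian elimination) gives c₂ = 51161/47922, c₁ = 33977/47922, c₀ = -13565/7987.

c₁ = 0.7090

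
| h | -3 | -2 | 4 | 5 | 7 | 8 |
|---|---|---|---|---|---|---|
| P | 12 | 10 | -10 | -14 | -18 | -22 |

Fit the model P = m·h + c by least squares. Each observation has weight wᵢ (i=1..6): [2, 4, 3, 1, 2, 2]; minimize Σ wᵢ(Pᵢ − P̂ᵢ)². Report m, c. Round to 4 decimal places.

m = -3.1525, c = 3.1453

Setting ∂/∂m … = 0 gives: 333·m + 33·c = -946;  33·m + 14·c = -60.
Δ = 333·14 − 33² = 3573.
m = ((-946)·14 − 33·(-60))/3573 = -11264/3573; c = (333·(-60) − 33·(-946))/3573 = 3746/1191.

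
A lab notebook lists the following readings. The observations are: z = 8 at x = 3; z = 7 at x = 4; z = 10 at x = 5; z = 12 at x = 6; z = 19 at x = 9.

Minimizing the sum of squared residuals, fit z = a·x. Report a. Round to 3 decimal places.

a = 2.066

With design matrix A, AᵀA = [[167]] and Aᵀz = [345]ᵀ.
Hence a = 345 / 167 ≈ 2.06587.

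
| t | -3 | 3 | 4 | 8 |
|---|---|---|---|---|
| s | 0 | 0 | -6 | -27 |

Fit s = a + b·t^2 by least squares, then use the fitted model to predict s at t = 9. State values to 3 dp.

Setting ∂/∂a … = 0 gives: 4·a + 98·b = -33;  98·a + 4514·b = -1824.
Determinant 4·4514 − 98² = 8452.
a = ((-33)·4514 − 98·(-1824))/8452 = 14895/4226; b = (4·(-1824) − 98·(-33))/8452 = -2031/4226.
At t = 9: ŝ = (14895/4226)·(1) + (-2031/4226)·(81) = -74808/2113.

ŝ = -35.404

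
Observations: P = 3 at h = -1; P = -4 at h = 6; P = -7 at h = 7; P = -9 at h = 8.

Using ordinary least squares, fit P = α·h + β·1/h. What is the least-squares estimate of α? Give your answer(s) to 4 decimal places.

Setting ∂/∂α … = 0 gives: 150·α + 4·β = -148;  4·α + (30025/28224)·β = -139/24.
Eliminating β: (30025/28224)·(row 1) − 4·(row 2) gives (675361/4704)·α = (30025/28224)·(-148) − 4·(-139/24) = -947461/7056, so α = -1894922/2026083.
Then β = ((-139/24) − 4·(-1894922/2026083))/(30025/28224) = -1301832/675361.

α = -0.9353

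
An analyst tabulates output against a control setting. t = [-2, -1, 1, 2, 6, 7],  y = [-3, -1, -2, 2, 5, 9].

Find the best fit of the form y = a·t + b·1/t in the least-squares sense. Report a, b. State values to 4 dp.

The normal system MᵀM·[a, b]ᵀ = Mᵀy is [[95, 6]; [6, 4495/1764]]·[a, b]ᵀ = [102, 76/21]ᵀ.
det = 95·(4495/1764) − 6² = 363521/1764.
a = (102·(4495/1764) − 6·(76/21))/(363521/1764) = 420186/363521; b = (95·(76/21) − 6·102)/(363521/1764) = -473088/363521.

a = 1.1559, b = -1.3014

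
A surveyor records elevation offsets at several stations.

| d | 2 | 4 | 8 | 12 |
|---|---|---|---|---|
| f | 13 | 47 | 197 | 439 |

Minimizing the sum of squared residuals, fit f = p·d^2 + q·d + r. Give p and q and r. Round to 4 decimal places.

p = 3.0302, q = 0.3216, r = -0.8090

Entries of MᵀM: Σd^2·d^2 = 25104, Σd^2·d = 2312, Σd^2 = 228, Σd·d = 228, Σd = 26, Σ1 = 4.
Moment sums: Σd^2·f = 76628, Σd·f = 7058, Σf = 696.
MᵀM·[p, q, r]ᵀ = Mᵀf becomes [[25104, 2312, 228]; [2312, 228, 26]; [228, 26, 4]]·[p, q, r]ᵀ = [76628, 7058, 696]ᵀ.
Row-reducing yields p = 603/199, q = 64/199, r = -161/199.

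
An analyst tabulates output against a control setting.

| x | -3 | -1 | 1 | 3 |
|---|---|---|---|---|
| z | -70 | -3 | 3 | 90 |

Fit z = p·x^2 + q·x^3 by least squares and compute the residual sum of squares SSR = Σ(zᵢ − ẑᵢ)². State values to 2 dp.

From the data, Σx^2·x^2 = 164, Σx^2·x^3 = 0, Σx^3·x^3 = 1460.
For Aᵀz: Σx^2·z = 180, Σx^3·z = 4326.
Normal equations: [[164, 0]; [0, 1460]]·[p, q]ᵀ = [180, 4326]ᵀ.
Eliminating q: 1460·(row 1) − 0·(row 2) gives 239440·p = 1460·180 − 0·4326 = 262800, so p = 45/41.
Then q = (4326 − 0·(45/41))/1460 = 2163/730.
Residuals: 3691/29930, -33957/29930, -31743/29930, 3609/29930; SSR = 36541/14965.

SSR = 2.44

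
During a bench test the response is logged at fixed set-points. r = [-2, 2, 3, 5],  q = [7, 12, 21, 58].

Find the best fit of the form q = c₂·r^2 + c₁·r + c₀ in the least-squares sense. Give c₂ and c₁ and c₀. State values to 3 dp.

MᵀM·[c₂, c₁, c₀]ᵀ = Mᵀq reads: 738·c₂ + 152·c₁ + 42·c₀ = 1715;  152·c₂ + 42·c₁ + 8·c₀ = 363;  42·c₂ + 8·c₁ + 4·c₀ = 98.
Inverting the 3×3 Gram matrix, [c₂, c₁, c₀]ᵀ = [3240/1549, 2951/3098, 1959/3098]ᵀ.

c₂ = 2.092, c₁ = 0.953, c₀ = 0.632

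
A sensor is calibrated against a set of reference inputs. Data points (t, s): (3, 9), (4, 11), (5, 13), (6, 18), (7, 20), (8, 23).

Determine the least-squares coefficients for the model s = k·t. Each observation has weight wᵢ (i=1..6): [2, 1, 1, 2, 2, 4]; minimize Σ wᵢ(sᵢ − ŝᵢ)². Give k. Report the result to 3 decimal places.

Sums needed: Σwᵢ·t·t = 485.
Moment sums: Σwᵢ·t·s = 1395.
k = 1395/485 = 2.87629.

k = 2.876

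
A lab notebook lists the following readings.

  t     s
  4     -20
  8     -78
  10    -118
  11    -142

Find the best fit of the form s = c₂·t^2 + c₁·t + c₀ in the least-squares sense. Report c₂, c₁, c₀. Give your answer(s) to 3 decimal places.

c₂ = -0.984, c₁ = -2.629, c₀ = 6.226

Setting ∂/∂c₂ … = 0 gives: 28993·c₂ + 2907·c₁ + 301·c₀ = -34294;  2907·c₂ + 301·c₁ + 33·c₀ = -3446;  301·c₂ + 33·c₁ + 4·c₀ = -358.
Solving the 3×3 system (Gaussian elimination) gives c₂ = -61/62, c₁ = -163/62, c₀ = 193/31.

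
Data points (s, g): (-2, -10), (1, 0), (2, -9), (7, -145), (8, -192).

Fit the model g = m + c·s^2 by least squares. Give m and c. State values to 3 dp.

Entries of MᵀM: Σ1 = 5, Σs^2 = 122, Σs^2·s^2 = 6530.
Moment sums: Σg = -356, Σs^2·g = -19469.
MᵀM·[m, c]ᵀ = Mᵀg becomes [[5, 122]; [122, 6530]]·[m, c]ᵀ = [-356, -19469]ᵀ.
Δ = 5·6530 − 122² = 17766.
m = ((-356)·6530 − 122·(-19469))/17766 = 8423/2961; c = (5·(-19469) − 122·(-356))/17766 = -17971/5922.

m = 2.845, c = -3.035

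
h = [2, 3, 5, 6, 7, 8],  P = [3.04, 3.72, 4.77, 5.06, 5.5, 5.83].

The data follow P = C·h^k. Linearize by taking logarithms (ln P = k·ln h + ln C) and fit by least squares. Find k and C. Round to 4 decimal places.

Linearized form: ln P = k·ln h + ln C. From the 6 transformed points,
Sums: Σln h = 9.2183, Σ(ln h)² = 15.5987, Σln P = 9.0771, Σln h·ln P = 14.6169.
Normal system: [[15.5987, 9.2183]; [9.2183, 6]]·[k, ln C]ᵀ = [14.6169, 9.0771]ᵀ.
Solving (det = 8.6152): k = 0.46736, ln C = 0.79479, so C = exp(0.79479) = 2.21398.

k = 0.4674, C = 2.2140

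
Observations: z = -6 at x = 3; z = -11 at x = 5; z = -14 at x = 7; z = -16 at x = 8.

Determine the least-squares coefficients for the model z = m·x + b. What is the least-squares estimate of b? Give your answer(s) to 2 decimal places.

Compute the Gram sums: Σx·x = 147, Σx = 23, Σ1 = 4.
Right-hand side: Σx·z = -299, Σz = -47.
Eliminating b: 4·(row 1) − 23·(row 2) gives 59·m = 4·(-299) − 23·(-47) = -115, so m = -115/59.
Then b = ((-47) − 23·(-115/59))/4 = -32/59.

b = -0.54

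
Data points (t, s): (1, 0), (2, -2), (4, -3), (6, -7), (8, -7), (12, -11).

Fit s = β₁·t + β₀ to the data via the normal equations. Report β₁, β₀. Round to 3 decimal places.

From the data, Σt·t = 265, Σt = 33, Σ1 = 6.
And Σt·s = -246, Σs = -30.
AᵀA·[β₁, β₀]ᵀ = Aᵀs becomes [[265, 33]; [33, 6]]·[β₁, β₀]ᵀ = [-246, -30]ᵀ.
Eliminating β₀: 6·(row 1) − 33·(row 2) gives 501·β₁ = 6·(-246) − 33·(-30) = -486, so β₁ = -162/167.
Then β₀ = ((-30) − 33·(-162/167))/6 = 56/167.

β₁ = -0.970, β₀ = 0.335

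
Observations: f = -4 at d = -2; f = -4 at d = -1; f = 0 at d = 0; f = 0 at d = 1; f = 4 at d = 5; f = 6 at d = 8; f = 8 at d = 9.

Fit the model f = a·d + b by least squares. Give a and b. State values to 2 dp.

a = 1.04, b = -1.54

AᵀA·[a, b]ᵀ = Aᵀf reads: 176·a + 20·b = 152;  20·a + 7·b = 10.
(Σd·d = 176, Σd = 20, Σ1 = 7, Σd·f = 152, Σf = 10.)
Eliminating b: 7·(row 1) − 20·(row 2) gives 832·a = 7·152 − 20·10 = 864, so a = 27/26.
Then b = (10 − 20·(27/26))/7 = -20/13.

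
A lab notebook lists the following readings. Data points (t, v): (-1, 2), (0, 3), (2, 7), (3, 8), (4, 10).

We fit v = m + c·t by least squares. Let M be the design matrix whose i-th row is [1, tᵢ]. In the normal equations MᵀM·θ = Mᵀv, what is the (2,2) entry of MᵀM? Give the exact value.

30

Row 2 ↔ basis t, column 2 ↔ basis t, so (MᵀM)_{2,2} = Σᵢ (t)·(t) = (-1)·(-1) + (0)·(0) + (2)·(2) + (3)·(3) + (4)·(4) = 30.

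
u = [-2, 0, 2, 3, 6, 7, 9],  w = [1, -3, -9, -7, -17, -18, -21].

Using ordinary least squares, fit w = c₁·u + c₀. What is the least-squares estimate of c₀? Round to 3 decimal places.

c₀ = -3.189

Normal-equation sums: Σu·u = 183, Σu = 25, Σ1 = 7.
For Mᵀw: Σu·w = -458, Σw = -74.
MᵀM·[c₁, c₀]ᵀ = Mᵀw becomes [[183, 25]; [25, 7]]·[c₁, c₀]ᵀ = [-458, -74]ᵀ.
Determinant 183·7 − 25² = 656.
c₁ = ((-458)·7 − 25·(-74))/656 = -339/164; c₀ = (183·(-74) − 25·(-458))/656 = -523/164.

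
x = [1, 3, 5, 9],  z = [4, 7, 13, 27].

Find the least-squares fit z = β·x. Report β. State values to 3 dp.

Normal-equation sums: Σx·x = 116.
Right-hand side: Σx·z = 333.
So MᵀM·[β]ᵀ = Mᵀz: [[116]]·[β]ᵀ = [333]ᵀ.
Hence β = 333 / 116 ≈ 2.87069.

β = 2.871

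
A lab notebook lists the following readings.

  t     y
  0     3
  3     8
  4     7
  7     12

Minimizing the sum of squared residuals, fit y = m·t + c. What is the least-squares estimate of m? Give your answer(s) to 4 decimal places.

Entries of XᵀX: Σt·t = 74, Σt = 14, Σ1 = 4.
Moment sums: Σt·y = 136, Σy = 30.
Δ = 74·4 − 14² = 100.
m = (136·4 − 14·30)/100 = 31/25; c = (74·30 − 14·136)/100 = 79/25.

m = 1.2400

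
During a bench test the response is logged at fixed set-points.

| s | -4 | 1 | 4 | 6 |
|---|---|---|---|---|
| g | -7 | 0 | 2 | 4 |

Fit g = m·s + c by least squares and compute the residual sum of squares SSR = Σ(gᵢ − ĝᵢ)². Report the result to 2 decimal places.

SSR = 1.56

Normal-equation sums: Σs·s = 69, Σs = 7, Σ1 = 4.
Moment sums: Σs·g = 60, Σg = -1.
Eliminating c: 4·(row 1) − 7·(row 2) gives 227·m = 4·60 − 7·(-1) = 247, so m = 247/227.
Then c = ((-1) − 7·(247/227))/4 = -489/227.
Residuals: -112/227, 242/227, -45/227, -85/227; SSR = 354/227.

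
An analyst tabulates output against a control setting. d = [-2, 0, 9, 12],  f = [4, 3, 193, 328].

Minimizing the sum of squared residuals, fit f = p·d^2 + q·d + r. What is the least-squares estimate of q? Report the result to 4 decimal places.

q = 3.3086

Setting ∂/∂p … = 0 gives: 27313·p + 2449·q + 229·r = 62881;  2449·p + 229·q + 19·r = 5665;  229·p + 19·q + 4·r = 528.
Inverting the 3×3 Gram matrix, [p, q, r]ᵀ = [31085/15684, 259457/78420, 36823/13070]ᵀ.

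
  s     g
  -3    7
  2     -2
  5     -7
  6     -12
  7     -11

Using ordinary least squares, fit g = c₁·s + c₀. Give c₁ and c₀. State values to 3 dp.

Setting ∂/∂c₁ … = 0 gives: 123·c₁ + 17·c₀ = -209;  17·c₁ + 5·c₀ = -25.
(Σs·s = 123, Σs = 17, Σ1 = 5, Σs·g = -209, Σg = -25.)
Δ = 123·5 − 17² = 326.
c₁ = ((-209)·5 − 17·(-25))/326 = -310/163; c₀ = (123·(-25) − 17·(-209))/326 = 239/163.

c₁ = -1.902, c₀ = 1.466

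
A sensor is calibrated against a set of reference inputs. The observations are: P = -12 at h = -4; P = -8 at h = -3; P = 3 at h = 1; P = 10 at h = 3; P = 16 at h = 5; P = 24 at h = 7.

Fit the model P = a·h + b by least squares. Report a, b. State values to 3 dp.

a = 3.178, b = 0.733

From the data, Σh·h = 109, Σh = 9, Σ1 = 6.
And Σh·P = 353, ΣP = 33.
So AᵀA·[a, b]ᵀ = AᵀP: [[109, 9]; [9, 6]]·[a, b]ᵀ = [353, 33]ᵀ.
Determinant 109·6 − 9² = 573.
a = (353·6 − 9·33)/573 = 607/191; b = (109·33 − 9·353)/573 = 140/191.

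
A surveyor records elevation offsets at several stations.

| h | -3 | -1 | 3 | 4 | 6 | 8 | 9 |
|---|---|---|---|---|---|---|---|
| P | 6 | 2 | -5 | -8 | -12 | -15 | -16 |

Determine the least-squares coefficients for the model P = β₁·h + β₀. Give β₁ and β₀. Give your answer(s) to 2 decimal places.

From the data, Σh·h = 216, Σh = 26, Σ1 = 7.
Moment sums: Σh·P = -403, ΣP = -48.
det = 216·7 − 26² = 836.
β₁ = ((-403)·7 − 26·(-48))/836 = -143/76; β₀ = (216·(-48) − 26·(-403))/836 = 5/38.

β₁ = -1.88, β₀ = 0.13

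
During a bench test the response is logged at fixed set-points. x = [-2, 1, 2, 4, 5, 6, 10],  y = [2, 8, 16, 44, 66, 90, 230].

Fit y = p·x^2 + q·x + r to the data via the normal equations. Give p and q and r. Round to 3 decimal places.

p = 1.973, q = 3.098, r = 1.201

Normal-equation sums: Σx^2·x^2 = 12210, Σx^2·x = 1406, Σx^2 = 186, Σx·x = 186, Σx = 26, Σ1 = 7.
Moment sums: Σx^2·y = 28674, Σx·y = 3382, Σy = 456.
Inverting the 3×3 Gram matrix, [p, q, r]ᵀ = [119587/60599, 187710/60599, 10398/8657]ᵀ.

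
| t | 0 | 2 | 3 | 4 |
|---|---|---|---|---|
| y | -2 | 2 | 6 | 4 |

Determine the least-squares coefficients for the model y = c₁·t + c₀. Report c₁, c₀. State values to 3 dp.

c₁ = 1.771, c₀ = -1.486

The normal equations are: 29·c₁ + 9·c₀ = 38;  9·c₁ + 4·c₀ = 10.
(Σt·t = 29, Σt = 9, Σ1 = 4, Σt·y = 38, Σy = 10.)
Determinant 29·4 − 9² = 35.
c₁ = (38·4 − 9·10)/35 = 62/35; c₀ = (29·10 − 9·38)/35 = -52/35.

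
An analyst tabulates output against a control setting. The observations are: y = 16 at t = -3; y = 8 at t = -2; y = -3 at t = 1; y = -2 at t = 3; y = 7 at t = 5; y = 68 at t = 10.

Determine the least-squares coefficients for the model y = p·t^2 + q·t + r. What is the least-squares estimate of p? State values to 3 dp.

From the data, Σt^2·t^2 = 10804, Σt^2·t = 1118, Σt^2 = 148, Σt·t = 148, Σt = 14, Σ1 = 6.
Right-hand side: Σt^2·y = 7130, Σt·y = 642, Σy = 94.
Row-reducing yields p = 171245/171003, q = -520561/171003, r = -110118/57001.

p = 1.001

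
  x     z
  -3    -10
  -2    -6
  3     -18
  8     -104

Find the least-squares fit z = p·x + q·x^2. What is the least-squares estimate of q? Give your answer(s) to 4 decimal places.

Normal-equation sums: Σx·x = 86, Σx·x^2 = 504, Σx^2·x^2 = 4274.
And Σx·z = -844, Σx^2·z = -6932.
Normal equations: [[86, 504]; [504, 4274]]·[p, q]ᵀ = [-844, -6932]ᵀ.
det = 86·4274 − 504² = 113548.
p = ((-844)·4274 − 504·(-6932))/113548 = -28382/28387; q = (86·(-6932) − 504·(-844))/113548 = -42694/28387.

q = -1.5040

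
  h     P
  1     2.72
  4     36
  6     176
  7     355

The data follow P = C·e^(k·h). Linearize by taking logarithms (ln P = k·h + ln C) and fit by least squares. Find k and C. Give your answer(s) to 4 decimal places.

Linearized form: ln P = k·h + ln C. From the 4 transformed points,
Σh = 18.0000, Σ(h)² = 102.0000, Σln P = 15.6268, Σh·ln P = 87.4624.
Normal system: [[102.0000, 18.0000]; [18.0000, 4]]·[k, ln C]ᵀ = [87.4624, 15.6268]ᵀ.
Slope k = (n·Σh·ln P − Σh·Σln P)/(n·Σ(h)² − (Σh)²) = (4·87.4624 − 18.0000·15.6268)/84.0000 = 0.81629; ln C = (Σln P − k·Σh)/n = 0.23339, so C = exp(0.23339) = 1.26288.

k = 0.8163, C = 1.2629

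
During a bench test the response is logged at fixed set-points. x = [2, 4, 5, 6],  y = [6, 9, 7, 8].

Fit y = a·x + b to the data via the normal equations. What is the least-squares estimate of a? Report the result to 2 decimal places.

a = 0.40

Normal-equation sums: Σx·x = 81, Σx = 17, Σ1 = 4.
Moment sums: Σx·y = 131, Σy = 30.
Normal equations: [[81, 17]; [17, 4]]·[a, b]ᵀ = [131, 30]ᵀ.
Eliminating b: 4·(row 1) − 17·(row 2) gives 35·a = 4·131 − 17·30 = 14, so a = 2/5.
Then b = (30 − 17·(2/5))/4 = 29/5.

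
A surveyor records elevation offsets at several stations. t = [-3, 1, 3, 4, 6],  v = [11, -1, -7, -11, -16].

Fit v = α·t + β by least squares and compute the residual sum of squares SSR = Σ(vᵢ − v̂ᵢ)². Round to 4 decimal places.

Setting ∂/∂α … = 0 gives: 71·α + 11·β = -195;  11·α + 5·β = -24.
(Σt·t = 71, Σt = 11, Σ1 = 5, Σt·v = -195, Σv = -24.)
Determinant 71·5 − 11² = 234.
α = ((-195)·5 − 11·(-24))/234 = -79/26; β = (71·(-24) − 11·(-195))/234 = 49/26.
Residuals: 0, 2/13, 3/13, -19/26, 9/26; SSR = 19/26.

SSR = 0.7308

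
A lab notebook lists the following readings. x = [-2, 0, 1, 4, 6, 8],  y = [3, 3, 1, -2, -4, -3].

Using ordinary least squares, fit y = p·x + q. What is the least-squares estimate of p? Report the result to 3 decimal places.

p = -0.760

Normal-equation sums: Σx·x = 121, Σx = 17, Σ1 = 6.
For Mᵀy: Σx·y = -61, Σy = -2.
Normal equations: [[121, 17]; [17, 6]]·[p, q]ᵀ = [-61, -2]ᵀ.
det = 121·6 − 17² = 437.
p = ((-61)·6 − 17·(-2))/437 = -332/437; q = (121·(-2) − 17·(-61))/437 = 795/437.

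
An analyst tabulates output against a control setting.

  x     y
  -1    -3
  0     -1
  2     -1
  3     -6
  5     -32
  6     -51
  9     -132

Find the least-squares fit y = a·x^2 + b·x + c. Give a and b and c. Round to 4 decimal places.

a = -2.0213, b = 3.4497, c = 0.9339

From the data, Σx^2·x^2 = 8580, Σx^2·x = 1104, Σx^2 = 156, Σx·x = 156, Σx = 24, Σ1 = 7.
Moment sums: Σx^2·y = -13389, Σx·y = -1671, Σy = -226.
Normal equations: [[8580, 1104, 156]; [1104, 156, 24]; [156, 24, 7]]·[a, b, c]ᵀ = [-13389, -1671, -226]ᵀ.
Row-reducing yields a = -2935/1452, b = 5009/1452, c = 113/121.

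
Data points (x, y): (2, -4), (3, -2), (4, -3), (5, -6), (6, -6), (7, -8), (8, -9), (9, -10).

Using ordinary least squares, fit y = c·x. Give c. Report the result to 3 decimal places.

c = -1.092

Entries of AᵀA: Σx·x = 284.
For Aᵀy: Σx·y = -310.
Hence c = -310 / 284 ≈ -1.09155.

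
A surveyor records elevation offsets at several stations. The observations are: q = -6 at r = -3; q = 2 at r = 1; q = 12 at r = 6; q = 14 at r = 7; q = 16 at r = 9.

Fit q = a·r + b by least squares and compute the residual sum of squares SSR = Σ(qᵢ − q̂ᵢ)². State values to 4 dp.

Compute the Gram sums: Σr·r = 176, Σr = 20, Σ1 = 5.
For Aᵀq: Σr·q = 334, Σq = 38.
Eliminating b: 5·(row 1) − 20·(row 2) gives 480·a = 5·334 − 20·38 = 910, so a = 91/48.
Then b = (38 − 20·(91/48))/5 = 1/60.
Residuals: -79/240, 7/80, 73/120, 57/80, -259/240; SSR = 259/120.

SSR = 2.1583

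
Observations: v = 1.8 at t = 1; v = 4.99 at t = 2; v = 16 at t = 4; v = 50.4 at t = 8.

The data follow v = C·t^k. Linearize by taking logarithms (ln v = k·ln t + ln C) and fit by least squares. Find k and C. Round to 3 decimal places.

Let Y = ln v. Fitting Y = k·ln t + ln C by least squares:
AᵀA = [[6.7263, 4.1589]; [4.1589, 4]], rhs = [13.1092, 8.8878]ᵀ  (here Σln t = 4.1589, Σ(ln t)² = 6.7263, Σln v = 8.8878, Σln t·ln v = 13.1092).
Δ = 6.7263·4 − (4.1589)² = 9.6091; k = (13.1092·4 − 4.1589·8.8878)/9.6091 = 1.61030, ln C = (6.7263·8.8878 − 4.1589·13.1092)/9.6091 = 0.54769, so C = exp(0.54769) = 1.72925.

k = 1.610, C = 1.729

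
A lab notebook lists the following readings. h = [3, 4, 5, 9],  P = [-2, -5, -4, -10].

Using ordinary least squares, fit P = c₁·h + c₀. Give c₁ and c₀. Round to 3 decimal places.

Normal-equation sums: Σh·h = 131, Σh = 21, Σ1 = 4.
Moment sums: Σh·P = -136, ΣP = -21.
Eliminating c₀: 4·(row 1) − 21·(row 2) gives 83·c₁ = 4·(-136) − 21·(-21) = -103, so c₁ = -103/83.
Then c₀ = ((-21) − 21·(-103/83))/4 = 105/83.

c₁ = -1.241, c₀ = 1.265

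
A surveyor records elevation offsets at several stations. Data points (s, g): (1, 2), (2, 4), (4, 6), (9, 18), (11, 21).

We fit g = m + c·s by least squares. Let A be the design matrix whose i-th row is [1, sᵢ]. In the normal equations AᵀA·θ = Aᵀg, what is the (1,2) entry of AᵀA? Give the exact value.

27

Row 1 ↔ basis 1, column 2 ↔ basis s, so (AᵀA)_{1,2} = Σᵢ s = (1)·(1) + (1)·(2) + (1)·(4) + (1)·(9) + (1)·(11) = 27.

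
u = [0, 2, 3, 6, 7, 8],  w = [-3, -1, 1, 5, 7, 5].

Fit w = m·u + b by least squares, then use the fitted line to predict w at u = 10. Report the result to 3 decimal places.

Sums needed: Σu·u = 162, Σu = 26, Σ1 = 6.
For Xᵀw: Σu·w = 120, Σw = 14.
So XᵀX·[m, b]ᵀ = Xᵀw: [[162, 26]; [26, 6]]·[m, b]ᵀ = [120, 14]ᵀ.
det = 162·6 − 26² = 296.
m = (120·6 − 26·14)/296 = 89/74; b = (162·14 − 26·120)/296 = -213/74.
At u = 10: ŵ = (89/74)·(10) + (-213/74)·(1) = 677/74.

ŵ = 9.149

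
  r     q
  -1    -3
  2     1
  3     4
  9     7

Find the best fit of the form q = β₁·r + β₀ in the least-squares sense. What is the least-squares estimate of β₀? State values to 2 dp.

Normal-equation sums: Σr·r = 95, Σr = 13, Σ1 = 4.
Moment sums: Σr·q = 80, Σq = 9.
So MᵀM·[β₁, β₀]ᵀ = Mᵀq: [[95, 13]; [13, 4]]·[β₁, β₀]ᵀ = [80, 9]ᵀ.
det = 95·4 − 13² = 211.
β₁ = (80·4 − 13·9)/211 = 203/211; β₀ = (95·9 − 13·80)/211 = -185/211.

β₀ = -0.88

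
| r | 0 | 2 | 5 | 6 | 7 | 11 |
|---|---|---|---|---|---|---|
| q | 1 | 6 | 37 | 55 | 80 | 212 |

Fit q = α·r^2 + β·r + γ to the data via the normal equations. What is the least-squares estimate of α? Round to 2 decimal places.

Forming AᵀA = [[18979, 2023, 235]; [2023, 235, 31]; [235, 31, 6]] and Aᵀq = [32501, 3419, 391]ᵀ gives AᵀA·[α, β, γ]ᵀ = Aᵀq.
Row-reducing yields α = 154725/77272, β = -227921/77272, γ = 1472/743.

α = 2.00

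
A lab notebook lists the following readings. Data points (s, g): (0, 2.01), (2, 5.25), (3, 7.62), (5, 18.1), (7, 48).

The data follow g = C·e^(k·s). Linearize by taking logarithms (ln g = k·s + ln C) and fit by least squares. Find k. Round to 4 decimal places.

k = 0.4473

Taking logs, ln g = k·s + ln C, so regress ln g on s.
AᵀA = [[87.0000, 17.0000]; [17.0000, 5]], rhs = [50.9868, 11.1543]ᵀ  (here Σs = 17.0000, Σ(s)² = 87.0000, Σln g = 11.1543, Σs·ln g = 50.9868).
Slope k = (n·Σs·ln g − Σs·Σln g)/(n·Σ(s)² − (Σs)²) = (5·50.9868 − 17.0000·11.1543)/146.0000 = 0.44734; ln C = (Σln g − k·Σs)/n = 0.70990.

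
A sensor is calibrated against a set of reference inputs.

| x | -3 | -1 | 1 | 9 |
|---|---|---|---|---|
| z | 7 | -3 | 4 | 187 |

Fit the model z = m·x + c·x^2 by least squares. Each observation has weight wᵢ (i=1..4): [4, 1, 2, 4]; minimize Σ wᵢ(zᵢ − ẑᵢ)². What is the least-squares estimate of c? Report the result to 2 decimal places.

c = 1.93

From the data, Σwᵢ·x·x = 363, Σwᵢ·x·x^2 = 2809, Σwᵢ·x^2·x^2 = 26571.
Moment sums: Σwᵢ·x·z = 6659, Σwᵢ·x^2·z = 60845.
AᵀWA·[m, c]ᵀ = AᵀWz becomes [[363, 2809]; [2809, 26571]]·[m, c]ᵀ = [6659, 60845]ᵀ.
det = 363·26571 − 2809² = 1754792.
m = (6659·26571 − 2809·60845)/1754792 = 1505671/438698; c = (363·60845 − 2809·6659)/1754792 = 845401/438698.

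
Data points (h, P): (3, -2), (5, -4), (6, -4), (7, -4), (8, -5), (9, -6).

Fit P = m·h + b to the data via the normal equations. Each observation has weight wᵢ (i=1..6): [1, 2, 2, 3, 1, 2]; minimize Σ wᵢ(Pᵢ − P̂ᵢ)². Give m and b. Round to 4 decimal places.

m = -0.5611, b = -0.6000

The normal system XᵀWX·[m, b]ᵀ = XᵀWP is [[504, 72]; [72, 11]]·[m, b]ᵀ = [-326, -47]ᵀ.
Eliminating b: 11·(row 1) − 72·(row 2) gives 360·m = 11·(-326) − 72·(-47) = -202, so m = -101/180.
Then b = ((-47) − 72·(-101/180))/11 = -3/5.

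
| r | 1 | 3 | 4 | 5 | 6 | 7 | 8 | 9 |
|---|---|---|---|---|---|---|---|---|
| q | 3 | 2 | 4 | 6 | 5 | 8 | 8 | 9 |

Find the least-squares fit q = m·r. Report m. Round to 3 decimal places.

m = 1.018

With design matrix A, AᵀA = [[281]] and Aᵀq = [286]ᵀ.
m = 286/281 = 1.01779.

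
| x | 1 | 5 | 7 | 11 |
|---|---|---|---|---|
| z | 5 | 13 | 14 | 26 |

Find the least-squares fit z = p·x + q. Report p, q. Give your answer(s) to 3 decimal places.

p = 2.038, q = 2.269

The normal equations are: 196·p + 24·q = 454;  24·p + 4·q = 58.
(Σx·x = 196, Σx = 24, Σ1 = 4, Σx·z = 454, Σz = 58.)
Eliminating q: 4·(row 1) − 24·(row 2) gives 208·p = 4·454 − 24·58 = 424, so p = 53/26.
Then q = (58 − 24·(53/26))/4 = 59/26.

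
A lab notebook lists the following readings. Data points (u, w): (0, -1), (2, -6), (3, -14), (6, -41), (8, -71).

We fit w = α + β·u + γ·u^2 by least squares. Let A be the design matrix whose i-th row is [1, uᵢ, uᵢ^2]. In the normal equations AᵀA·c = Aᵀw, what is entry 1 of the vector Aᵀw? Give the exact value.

-133

Entry 1 ↔ basis 1, so (Aᵀw)_{1} = Σᵢ wᵢ = (1)·(-1) + (1)·(-6) + (1)·(-14) + (1)·(-41) + (1)·(-71) = -133.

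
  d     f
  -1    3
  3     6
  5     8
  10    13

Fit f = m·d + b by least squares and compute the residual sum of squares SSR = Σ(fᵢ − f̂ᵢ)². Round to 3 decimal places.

SSR = 0.311

The normal system XᵀX·[m, b]ᵀ = Xᵀf is [[135, 17]; [17, 4]]·[m, b]ᵀ = [185, 30]ᵀ.
Δ = 135·4 − 17² = 251.
m = (185·4 − 17·30)/251 = 230/251; b = (135·30 − 17·185)/251 = 905/251.
Residuals: 78/251, -89/251, -47/251, 58/251; SSR = 78/251.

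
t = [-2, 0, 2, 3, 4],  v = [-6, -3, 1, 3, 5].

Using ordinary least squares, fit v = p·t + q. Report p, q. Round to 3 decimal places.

p = 1.853, q = -2.595

The normal equations are: 33·p + 7·q = 43;  7·p + 5·q = 0.
(Σt·t = 33, Σt = 7, Σ1 = 5, Σt·v = 43, Σv = 0.)
Eliminating q: 5·(row 1) − 7·(row 2) gives 116·p = 5·43 − 7·0 = 215, so p = 215/116.
Then q = (0 − 7·(215/116))/5 = -301/116.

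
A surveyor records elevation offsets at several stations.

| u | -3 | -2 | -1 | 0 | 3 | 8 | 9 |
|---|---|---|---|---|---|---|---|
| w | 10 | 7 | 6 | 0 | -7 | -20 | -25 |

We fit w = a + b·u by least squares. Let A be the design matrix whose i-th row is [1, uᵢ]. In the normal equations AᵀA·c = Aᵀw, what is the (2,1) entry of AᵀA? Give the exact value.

Row 2 ↔ basis u, column 1 ↔ basis 1, so (AᵀA)_{2,1} = Σᵢ u = (-3)·(1) + (-2)·(1) + (-1)·(1) + (0)·(1) + (3)·(1) + (8)·(1) + (9)·(1) = 14.

14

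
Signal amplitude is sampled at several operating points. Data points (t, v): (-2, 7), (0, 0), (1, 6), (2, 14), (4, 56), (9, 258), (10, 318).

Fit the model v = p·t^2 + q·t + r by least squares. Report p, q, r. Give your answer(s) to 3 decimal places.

The normal system XᵀX·[p, q, r]ᵀ = Xᵀv is [[16850, 1794, 206]; [1794, 206, 24]; [206, 24, 7]]·[p, q, r]ᵀ = [53684, 5746, 659]ᵀ.
Row-reducing yields p = 28115/9467, q = 19612/9467, r = -3375/9467.

p = 2.970, q = 2.072, r = -0.357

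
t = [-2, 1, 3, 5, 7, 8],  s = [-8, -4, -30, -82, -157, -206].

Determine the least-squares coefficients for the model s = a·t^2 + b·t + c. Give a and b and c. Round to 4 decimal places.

a = -3.0558, b = -1.3547, c = 1.2140

Sums needed: Σt^2·t^2 = 7220, Σt^2·t = 1000, Σt^2 = 152, Σt·t = 152, Σt = 22, Σ1 = 6.
Moment sums: Σt^2·s = -23233, Σt·s = -3235, Σs = -487.
Normal equations: [[7220, 1000, 152]; [1000, 152, 22]; [152, 22, 6]]·[a, b, c]ᵀ = [-23233, -3235, -487]ᵀ.
Solving the 3×3 system (Gaussian elimination) gives a = -203479/66588, b = -22552/16647, c = 13473/11098.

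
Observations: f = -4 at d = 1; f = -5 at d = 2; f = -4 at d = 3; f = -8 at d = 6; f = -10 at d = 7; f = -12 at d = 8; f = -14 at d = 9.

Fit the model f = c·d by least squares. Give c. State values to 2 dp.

With design matrix A, AᵀA = [[244]] and Aᵀf = [-366]ᵀ.
Hence c = -366 / 244 ≈ -1.5.

c = -1.50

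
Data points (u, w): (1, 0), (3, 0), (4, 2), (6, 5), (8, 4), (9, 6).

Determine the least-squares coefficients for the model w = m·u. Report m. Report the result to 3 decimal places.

Entries of MᵀM: Σu·u = 207.
For Mᵀw: Σu·w = 124.
Normal equations: [[207]]·[m]ᵀ = [124]ᵀ.
Hence m = 124 / 207 ≈ 0.599034.

m = 0.599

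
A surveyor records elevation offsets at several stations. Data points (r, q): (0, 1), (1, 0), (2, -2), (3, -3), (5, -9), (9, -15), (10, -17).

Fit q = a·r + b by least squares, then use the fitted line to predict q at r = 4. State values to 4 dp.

Setting ∂/∂a … = 0 gives: 220·a + 30·b = -363;  30·a + 7·b = -45.
Δ = 220·7 − 30² = 640.
a = ((-363)·7 − 30·(-45))/640 = -1191/640; b = (220·(-45) − 30·(-363))/640 = 99/64.
At r = 4: q̂ = (-1191/640)·(4) + (99/64)·(1) = -1887/320.

q̂ = -5.8969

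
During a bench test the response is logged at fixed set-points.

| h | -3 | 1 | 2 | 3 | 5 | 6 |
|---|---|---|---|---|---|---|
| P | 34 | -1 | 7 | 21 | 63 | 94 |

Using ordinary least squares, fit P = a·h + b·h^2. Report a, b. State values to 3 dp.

Setting ∂/∂a … = 0 gives: 84·a + 350·b = 853;  350·a + 2100·b = 5481.
(Σh·h = 84, Σh·h^2 = 350, Σh^2·h^2 = 2100, Σh·P = 853, Σh^2·P = 5481.)
Determinant 84·2100 − 350² = 53900.
a = (853·2100 − 350·5481)/53900 = -33/14; b = (84·5481 − 350·853)/53900 = 1051/350.

a = -2.357, b = 3.003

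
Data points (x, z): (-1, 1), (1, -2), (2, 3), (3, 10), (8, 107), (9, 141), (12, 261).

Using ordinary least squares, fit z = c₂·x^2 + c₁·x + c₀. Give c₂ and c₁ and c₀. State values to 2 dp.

The normal equations are: 31492·c₂ + 3004·c₁ + 304·c₀ = 55954;  3004·c₂ + 304·c₁ + 34·c₀ = 5290;  304·c₂ + 34·c₁ + 7·c₀ = 521.
Solving the 3×3 system (Gaussian elimination) gives c₂ = 1487/744, c₁ = -127325/60264, c₀ = -63521/30132.

c₂ = 2.00, c₁ = -2.11, c₀ = -2.11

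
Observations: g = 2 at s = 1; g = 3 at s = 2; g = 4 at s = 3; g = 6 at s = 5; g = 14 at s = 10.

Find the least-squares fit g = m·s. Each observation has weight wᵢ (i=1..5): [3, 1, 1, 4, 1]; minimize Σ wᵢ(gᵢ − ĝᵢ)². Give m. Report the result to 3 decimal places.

m = 1.315

Setting ∂/∂m … = 0 gives: 216·m = 284.
Hence m = 284 / 216 ≈ 1.31481.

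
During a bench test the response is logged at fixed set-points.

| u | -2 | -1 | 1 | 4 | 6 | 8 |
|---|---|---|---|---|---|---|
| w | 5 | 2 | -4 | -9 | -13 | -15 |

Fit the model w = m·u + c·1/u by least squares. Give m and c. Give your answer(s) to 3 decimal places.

m = -1.990, c = -1.211

The normal equations are: 122·m + 6·c = -250;  6·m + (1357/576)·c = -355/24.
Determinant 122·(1357/576) − 6² = 72409/288.
m = ((-250)·(1357/576) − 6·(-355/24))/(72409/288) = -144065/72409; c = (122·(-355/24) − 6·(-250))/(72409/288) = -87720/72409.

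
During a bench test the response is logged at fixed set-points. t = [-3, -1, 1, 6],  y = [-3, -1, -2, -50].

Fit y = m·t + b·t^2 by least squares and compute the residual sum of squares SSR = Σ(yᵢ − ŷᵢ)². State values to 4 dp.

SSR = 5.0877

The normal equations are: 47·m + 189·b = -292;  189·m + 1379·b = -1830.
(Σt·t = 47, Σt·t^2 = 189, Σt^2·t^2 = 1379, Σt·y = -292, Σt^2·y = -1830.)
det = 47·1379 − 189² = 29092.
m = ((-292)·1379 − 189·(-1830))/29092 = -4057/2078; b = (47·(-1830) − 189·(-292))/29092 = -15411/14546.
Residuals: 4932/7273, -13767/7273, 7359/7273, -1055/7273; SSR = 37003/7273.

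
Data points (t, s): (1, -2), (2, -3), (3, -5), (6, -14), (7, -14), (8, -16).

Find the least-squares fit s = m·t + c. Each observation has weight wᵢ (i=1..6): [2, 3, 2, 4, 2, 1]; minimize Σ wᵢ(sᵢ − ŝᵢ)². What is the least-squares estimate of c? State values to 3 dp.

c = 1.012

With design matrix M, MᵀWM = [[338, 60]; [60, 14]] and MᵀWs = [-712, -123]ᵀ.
det = 338·14 − 60² = 1132.
m = ((-712)·14 − 60·(-123))/1132 = -647/283; c = (338·(-123) − 60·(-712))/1132 = 573/566.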